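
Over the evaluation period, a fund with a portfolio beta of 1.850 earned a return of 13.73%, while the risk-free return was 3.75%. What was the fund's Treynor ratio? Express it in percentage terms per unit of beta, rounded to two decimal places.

5.39%

Treynor = (R_P − R_f) / β_P = (13.73% − 3.75%) / 1.8500 = 9.98% / 1.8500 = 5.39%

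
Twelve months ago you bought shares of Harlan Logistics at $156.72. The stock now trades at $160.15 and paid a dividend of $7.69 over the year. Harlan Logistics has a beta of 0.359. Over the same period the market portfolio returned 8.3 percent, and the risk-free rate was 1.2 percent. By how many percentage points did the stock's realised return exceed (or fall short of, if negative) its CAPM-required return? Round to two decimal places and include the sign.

Realised HPR = (P1 + D1 − P0) / P0 = (160.15 + 7.69 − 156.72) / 156.72 = 11.12 / 156.72 = 7.0955%
MRP = 8.3% − 1.2% = 7.10%
CAPM required = R_f + β·MRP = 1.2% + 0.359 × 7.1% = 3.7489%
α = realised − required = 7.0955% − 3.7489% = +3.35%

+3.35%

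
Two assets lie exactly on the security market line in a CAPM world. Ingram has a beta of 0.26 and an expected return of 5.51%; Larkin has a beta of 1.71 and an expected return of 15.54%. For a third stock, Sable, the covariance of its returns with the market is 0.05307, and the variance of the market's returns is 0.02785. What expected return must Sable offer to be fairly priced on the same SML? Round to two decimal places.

16.89%

MRP = (15.54% − 5.51%) / (1.71 − 0.26) = 6.9172%
R_f = 5.51% − 0.26 × 6.9172% = 3.7115%
β_Sable = Cov / Var(R_m) = 0.05307 / 0.02785 = 1.9056
E(R_Sable) = R_f + β × MRP = 3.7115% + 1.9056 × 6.9172% = 16.89%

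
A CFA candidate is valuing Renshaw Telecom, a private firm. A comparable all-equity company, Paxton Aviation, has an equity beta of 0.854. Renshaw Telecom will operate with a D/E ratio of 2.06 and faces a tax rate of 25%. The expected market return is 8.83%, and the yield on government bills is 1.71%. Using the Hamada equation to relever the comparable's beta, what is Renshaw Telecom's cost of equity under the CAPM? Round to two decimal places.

β_L = β_U × [1 + (1 − t)(D/E)] = 0.854 × [1 + (1 − 0.25) × 2.06]
    = 0.854 × [1 + 0.75 × 2.06] = 0.854 × 2.5450 = 2.1734
MRP = 8.83% − 1.71% = 7.12%
E(R) = R_f + β_L × MRP = 1.71% + 2.1734 × 7.12% = 17.18%

17.18%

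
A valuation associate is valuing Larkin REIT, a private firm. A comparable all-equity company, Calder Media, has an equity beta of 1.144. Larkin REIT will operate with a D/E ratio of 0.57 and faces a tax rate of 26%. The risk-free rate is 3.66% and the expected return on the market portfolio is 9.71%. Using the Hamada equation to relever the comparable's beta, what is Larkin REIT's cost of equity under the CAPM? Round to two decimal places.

β_L = β_U × [1 + (1 − t)(D/E)] = 1.144 × [1 + (1 − 0.26) × 0.57]
    = 1.144 × [1 + 0.74 × 0.57] = 1.144 × 1.4218 = 1.6265
MRP = 9.71% − 3.66% = 6.05%
E(R) = R_f + β_L × MRP = 3.66% + 1.6265 × 6.05% = 13.50%

13.50%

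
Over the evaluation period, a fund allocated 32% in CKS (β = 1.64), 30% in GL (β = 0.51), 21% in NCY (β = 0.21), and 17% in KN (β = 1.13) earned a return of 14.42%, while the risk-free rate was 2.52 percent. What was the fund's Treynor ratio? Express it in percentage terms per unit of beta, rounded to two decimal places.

β_P = 0.32×1.64 + 0.30×0.51 + 0.21×0.21 + 0.17×1.13 = 0.9140
Treynor = (R_P − R_f) / β_P = (14.42% − 2.52%) / 0.9140 = 11.90% / 0.9140 = 13.02%

13.02%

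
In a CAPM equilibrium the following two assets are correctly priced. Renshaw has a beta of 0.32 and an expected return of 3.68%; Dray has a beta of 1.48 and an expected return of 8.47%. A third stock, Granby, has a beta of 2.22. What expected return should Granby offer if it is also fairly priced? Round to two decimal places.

11.53%

MRP (SML slope) = (8.47% − 3.68%) / (1.48 − 0.32) = 4.79% / 1.16 = 4.1293%
R_f (intercept) = 3.68% − 0.32 × 4.1293% = 2.3586%
E(R_Granby) = R_f + β × MRP = 2.3586% + 2.22 × 4.1293% = 11.53%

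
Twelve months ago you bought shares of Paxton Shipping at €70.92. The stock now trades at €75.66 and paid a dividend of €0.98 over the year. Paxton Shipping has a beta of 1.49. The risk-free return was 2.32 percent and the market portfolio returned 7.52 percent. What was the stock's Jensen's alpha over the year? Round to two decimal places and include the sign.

-2.00%

Realised HPR = (P1 + D1 − P0) / P0 = (75.66 + 0.98 − 70.92) / 70.92 = 5.72 / 70.92 = 8.0654%
MRP = 7.52% − 2.32% = 5.20%
CAPM required = R_f + β·MRP = 2.32% + 1.49 × 5.20% = 10.0680%
α = realised − required = 8.0654% − 10.0680% = -2.00%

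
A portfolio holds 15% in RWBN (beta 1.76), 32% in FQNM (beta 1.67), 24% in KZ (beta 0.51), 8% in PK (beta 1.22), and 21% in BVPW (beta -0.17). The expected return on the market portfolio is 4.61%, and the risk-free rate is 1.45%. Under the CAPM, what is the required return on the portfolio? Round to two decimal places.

β_P = Σ w_i β_i = 0.15×1.76 + 0.32×1.67 + 0.24×0.51 + 0.08×1.22 + 0.21×-0.17 = 0.9827
MRP = 4.61% − 1.45% = 3.16%
E(R_P) = R_f + β_P × MRP = 1.45% + 0.9827 × 3.16% = 4.56%

4.56%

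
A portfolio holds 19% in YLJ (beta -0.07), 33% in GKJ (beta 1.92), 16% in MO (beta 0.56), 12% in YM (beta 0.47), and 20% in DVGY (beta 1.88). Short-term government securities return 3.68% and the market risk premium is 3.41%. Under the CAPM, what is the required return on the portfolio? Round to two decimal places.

β_P = Σ w_i β_i = 0.19×-0.07 + 0.33×1.92 + 0.16×0.56 + 0.12×0.47 + 0.20×1.88 = 1.1423
E(R_P) = R_f + β_P × MRP = 3.68% + 1.1423 × 3.41% = 7.58%

7.58%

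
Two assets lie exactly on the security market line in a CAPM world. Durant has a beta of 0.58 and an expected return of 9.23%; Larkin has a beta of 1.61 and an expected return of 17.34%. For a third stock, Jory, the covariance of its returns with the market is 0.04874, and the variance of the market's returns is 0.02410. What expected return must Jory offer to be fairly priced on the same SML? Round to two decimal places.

MRP = (17.34% − 9.23%) / (1.61 − 0.58) = 7.8738%
R_f = 9.23% − 0.58 × 7.8738% = 4.6632%
β_Jory = Cov / Var(R_m) = 0.04874 / 0.02410 = 2.0224
E(R_Jory) = R_f + β × MRP = 4.6632% + 2.0224 × 7.8738% = 20.59%

20.59%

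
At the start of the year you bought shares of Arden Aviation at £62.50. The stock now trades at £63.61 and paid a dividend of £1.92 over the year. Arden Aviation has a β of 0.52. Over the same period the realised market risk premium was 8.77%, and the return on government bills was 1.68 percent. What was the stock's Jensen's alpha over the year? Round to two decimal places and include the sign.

-1.39%

Realised HPR = (P1 + D1 − P0) / P0 = (63.61 + 1.92 − 62.50) / 62.50 = 3.03 / 62.50 = 4.8480%
CAPM required = R_f + β·MRP = 1.68% + 0.52 × 8.77% = 6.2404%
α = realised − required = 4.8480% − 6.2404% = -1.39%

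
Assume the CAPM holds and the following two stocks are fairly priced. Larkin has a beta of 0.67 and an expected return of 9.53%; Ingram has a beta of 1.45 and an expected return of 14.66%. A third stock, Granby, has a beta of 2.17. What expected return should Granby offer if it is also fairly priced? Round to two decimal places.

MRP (SML slope) = (14.66% − 9.53%) / (1.45 − 0.67) = 5.13% / 0.78 = 6.5769%
R_f (intercept) = 9.53% − 0.67 × 6.5769% = 5.1235%
E(R_Granby) = R_f + β × MRP = 5.1235% + 2.17 × 6.5769% = 19.40%

19.40%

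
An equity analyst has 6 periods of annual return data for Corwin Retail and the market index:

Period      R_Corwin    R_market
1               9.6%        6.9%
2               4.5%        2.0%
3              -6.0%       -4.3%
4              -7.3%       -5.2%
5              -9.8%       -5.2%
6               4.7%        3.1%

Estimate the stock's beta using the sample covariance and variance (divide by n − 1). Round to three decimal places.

Mean R_i = (9.6 + 4.5 − 6.0 − 7.3 − 9.8 + 4.7) / 6 = -0.7167%
Mean R_m = (6.9 + 2.0 − 4.3 − 5.2 − 5.2 + 3.1) / 6 = -0.4500%
Σ(R_i − R̄_i)(R_m − R̄_m) = 202.5950  ⇒  Cov = 202.5950 / 5 = 40.5190
Σ(R_m − R̄_m)² = 132.5750  ⇒  Var(R_m) = 132.5750 / 5 = 26.5150
β = Cov / Var(R_m) = 40.5190 / 26.5150 = 1.5282

1.528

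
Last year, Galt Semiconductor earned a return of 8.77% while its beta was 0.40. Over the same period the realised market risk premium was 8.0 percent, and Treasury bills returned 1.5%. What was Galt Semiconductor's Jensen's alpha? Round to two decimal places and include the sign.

+4.07%

CAPM benchmark = R_f + β(R_m − R_f) = 1.5% + 0.40 × 8.0% = 4.7000%
α = actual − benchmark = 8.77% − 4.7000% = +4.07%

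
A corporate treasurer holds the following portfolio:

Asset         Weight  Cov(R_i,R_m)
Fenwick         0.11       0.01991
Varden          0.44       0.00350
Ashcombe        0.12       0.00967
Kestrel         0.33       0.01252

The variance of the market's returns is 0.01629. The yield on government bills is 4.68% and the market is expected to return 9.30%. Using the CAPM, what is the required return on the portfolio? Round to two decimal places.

7.24%

β_Fenwick = 0.01991 / 0.01629 = 1.2222
β_Varden = 0.00350 / 0.01629 = 0.2149
β_Ashcombe = 0.00967 / 0.01629 = 0.5936
β_Kestrel = 0.01252 / 0.01629 = 0.7686
β_P = Σ w_i β_i = 0.11×1.2222 + 0.44×0.2149 + 0.12×0.5936 + 0.33×0.7686 = 0.5539
MRP = 9.30% − 4.68% = 4.62%
E(R_P) = R_f + β_P × MRP = 4.68% + 0.5539 × 4.62% = 7.24%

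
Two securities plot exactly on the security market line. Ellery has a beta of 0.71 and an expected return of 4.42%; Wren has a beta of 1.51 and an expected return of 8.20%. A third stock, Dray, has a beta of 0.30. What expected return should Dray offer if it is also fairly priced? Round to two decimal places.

MRP (SML slope) = (8.20% − 4.42%) / (1.51 − 0.71) = 3.78% / 0.80 = 4.7250%
R_f (intercept) = 4.42% − 0.71 × 4.7250% = 1.0653%
E(R_Dray) = R_f + β × MRP = 1.0653% + 0.30 × 4.7250% = 2.48%

2.48%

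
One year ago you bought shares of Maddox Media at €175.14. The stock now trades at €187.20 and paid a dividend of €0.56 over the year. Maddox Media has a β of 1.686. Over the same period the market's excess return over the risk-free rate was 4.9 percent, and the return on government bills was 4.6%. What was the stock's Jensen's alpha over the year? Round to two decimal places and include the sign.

-5.66%

Realised HPR = (P1 + D1 − P0) / P0 = (187.20 + 0.56 − 175.14) / 175.14 = 12.62 / 175.14 = 7.2057%
CAPM required = R_f + β·MRP = 4.6% + 1.686 × 4.9% = 12.8614%
α = realised − required = 7.2057% − 12.8614% = -5.66%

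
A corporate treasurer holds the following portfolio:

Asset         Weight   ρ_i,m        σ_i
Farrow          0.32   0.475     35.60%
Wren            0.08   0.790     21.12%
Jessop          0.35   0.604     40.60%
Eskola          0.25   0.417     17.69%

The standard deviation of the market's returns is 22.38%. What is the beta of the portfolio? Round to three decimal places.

0.767

β_Farrow = 0.475 × 35.60% / 22.38% = 0.7556
β_Wren = 0.790 × 21.12% / 22.38% = 0.7455
β_Jessop = 0.604 × 40.60% / 22.38% = 1.0957
β_Eskola = 0.417 × 17.69% / 22.38% = 0.3296
β_P = Σ w_i β_i = 0.32×0.7556 + 0.08×0.7455 + 0.35×1.0957 + 0.25×0.3296 = 0.7673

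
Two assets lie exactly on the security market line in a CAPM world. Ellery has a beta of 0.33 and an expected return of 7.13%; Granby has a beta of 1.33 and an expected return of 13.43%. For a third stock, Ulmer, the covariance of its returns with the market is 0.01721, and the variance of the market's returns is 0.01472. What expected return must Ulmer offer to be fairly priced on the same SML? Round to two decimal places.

MRP = (13.43% − 7.13%) / (1.33 − 0.33) = 6.3000%
R_f = 7.13% − 0.33 × 6.3000% = 5.0510%
β_Ulmer = Cov / Var(R_m) = 0.01721 / 0.01472 = 1.1692
E(R_Ulmer) = R_f + β × MRP = 5.0510% + 1.1692 × 6.3000% = 12.42%

12.42%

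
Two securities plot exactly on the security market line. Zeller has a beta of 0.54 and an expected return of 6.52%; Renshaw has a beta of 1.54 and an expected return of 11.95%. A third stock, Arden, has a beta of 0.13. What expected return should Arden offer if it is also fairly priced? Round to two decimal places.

4.29%

MRP (SML slope) = (11.95% − 6.52%) / (1.54 − 0.54) = 5.43% / 1.00 = 5.4300%
R_f (intercept) = 6.52% − 0.54 × 5.4300% = 3.5878%
E(R_Arden) = R_f + β × MRP = 3.5878% + 0.13 × 5.4300% = 4.29%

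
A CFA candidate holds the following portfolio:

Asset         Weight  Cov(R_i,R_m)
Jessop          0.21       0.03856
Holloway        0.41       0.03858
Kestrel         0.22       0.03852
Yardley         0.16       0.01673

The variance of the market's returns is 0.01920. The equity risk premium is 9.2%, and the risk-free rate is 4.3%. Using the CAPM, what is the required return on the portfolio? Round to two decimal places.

21.10%

β_Jessop = 0.03856 / 0.01920 = 2.0083
β_Holloway = 0.03858 / 0.01920 = 2.0094
β_Kestrel = 0.03852 / 0.01920 = 2.0063
β_Yardley = 0.01673 / 0.01920 = 0.8714
β_P = Σ w_i β_i = 0.21×2.0083 + 0.41×2.0094 + 0.22×2.0063 + 0.16×0.8714 = 1.8264
E(R_P) = R_f + β_P × MRP = 4.3% + 1.8264 × 9.2% = 21.10%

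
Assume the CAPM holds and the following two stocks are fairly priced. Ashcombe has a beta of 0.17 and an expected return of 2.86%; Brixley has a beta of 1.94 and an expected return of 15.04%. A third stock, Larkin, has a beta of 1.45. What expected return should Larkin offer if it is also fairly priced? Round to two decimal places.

11.67%

MRP (SML slope) = (15.04% − 2.86%) / (1.94 − 0.17) = 12.18% / 1.77 = 6.8814%
R_f (intercept) = 2.86% − 0.17 × 6.8814% = 1.6902%
E(R_Larkin) = R_f + β × MRP = 1.6902% + 1.45 × 6.8814% = 11.67%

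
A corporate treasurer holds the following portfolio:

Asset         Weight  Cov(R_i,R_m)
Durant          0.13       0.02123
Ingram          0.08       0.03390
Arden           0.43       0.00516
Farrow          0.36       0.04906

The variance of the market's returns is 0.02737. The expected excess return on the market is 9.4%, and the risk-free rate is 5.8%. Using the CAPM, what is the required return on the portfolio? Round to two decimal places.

β_Durant = 0.02123 / 0.02737 = 0.7757
β_Ingram = 0.03390 / 0.02737 = 1.2386
β_Arden = 0.00516 / 0.02737 = 0.1885
β_Farrow = 0.04906 / 0.02737 = 1.7925
β_P = Σ w_i β_i = 0.13×0.7757 + 0.08×1.2386 + 0.43×0.1885 + 0.36×1.7925 = 0.9263
E(R_P) = R_f + β_P × MRP = 5.8% + 0.9263 × 9.4% = 14.51%

14.51%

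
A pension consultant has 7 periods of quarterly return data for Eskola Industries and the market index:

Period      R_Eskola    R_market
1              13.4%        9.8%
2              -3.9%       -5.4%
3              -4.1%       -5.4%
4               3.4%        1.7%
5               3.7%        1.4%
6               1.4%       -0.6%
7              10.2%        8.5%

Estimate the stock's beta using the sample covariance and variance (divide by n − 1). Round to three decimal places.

Mean R_i = (13.4 − 3.9 − 4.1 + 3.4 + 3.7 + 1.4 + 10.2) / 7 = 3.4429%
Mean R_m = (9.8 − 5.4 − 5.4 + 1.7 + 1.4 − 0.6 + 8.5) / 7 = 1.4286%
Σ(R_i − R̄_i)(R_m − R̄_m) = 236.9114  ⇒  Cov = 236.9114 / 6 = 39.4852
Σ(R_m − R̄_m)² = 217.5343  ⇒  Var(R_m) = 217.5343 / 6 = 36.2557
β = Cov / Var(R_m) = 39.4852 / 36.2557 = 1.0891

1.089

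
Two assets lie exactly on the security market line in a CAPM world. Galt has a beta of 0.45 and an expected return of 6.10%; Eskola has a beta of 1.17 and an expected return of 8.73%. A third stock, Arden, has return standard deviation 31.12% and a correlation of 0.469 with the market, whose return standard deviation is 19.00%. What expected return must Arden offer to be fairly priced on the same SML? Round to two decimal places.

7.26%

MRP = (8.73% − 6.10%) / (1.17 − 0.45) = 3.6528%
R_f = 6.10% − 0.45 × 3.6528% = 4.4562%
β_Arden = ρ·σ_i/σ_m = 0.469 × 31.12 / 19.00 = 0.7682
E(R_Arden) = R_f + β × MRP = 4.4562% + 0.7682 × 3.6528% = 7.26%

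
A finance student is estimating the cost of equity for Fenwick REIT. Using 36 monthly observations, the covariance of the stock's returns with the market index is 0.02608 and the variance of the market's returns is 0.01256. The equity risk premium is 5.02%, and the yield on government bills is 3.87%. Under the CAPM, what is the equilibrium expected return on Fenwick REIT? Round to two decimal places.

β = Cov(R_i, R_m) / Var(R_m) = 0.02608 / 0.01256 = 2.0764
E(R) = R_f + β × MRP = 3.87% + 2.0764 × 5.02% = 14.29%

14.29%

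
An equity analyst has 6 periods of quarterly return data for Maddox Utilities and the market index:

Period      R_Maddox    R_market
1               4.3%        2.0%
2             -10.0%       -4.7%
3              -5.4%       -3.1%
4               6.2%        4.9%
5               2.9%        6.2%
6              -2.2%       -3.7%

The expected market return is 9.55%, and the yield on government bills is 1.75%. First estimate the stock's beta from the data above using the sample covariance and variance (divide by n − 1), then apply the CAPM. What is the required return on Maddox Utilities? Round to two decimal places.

10.85%

Mean R_i = (4.3 − 10.0 − 5.4 + 6.2 + 2.9 − 2.2) / 6 = -0.7000%
Mean R_m = (2.0 − 4.7 − 3.1 + 4.9 + 6.2 − 3.7) / 6 = 0.2667%
Σ(R_i − R̄_i)(R_m − R̄_m) = 129.9600  ⇒  Cov = 129.9600 / 5 = 25.9920
Σ(R_m − R̄_m)² = 111.4133  ⇒  Var(R_m) = 111.4133 / 5 = 22.2827
β = Cov / Var(R_m) = 25.9920 / 22.2827 = 1.1665
MRP = 9.55% − 1.75% = 7.80%
E(R) = R_f + β × MRP = 1.75% + 1.1665 × 7.80% = 10.85%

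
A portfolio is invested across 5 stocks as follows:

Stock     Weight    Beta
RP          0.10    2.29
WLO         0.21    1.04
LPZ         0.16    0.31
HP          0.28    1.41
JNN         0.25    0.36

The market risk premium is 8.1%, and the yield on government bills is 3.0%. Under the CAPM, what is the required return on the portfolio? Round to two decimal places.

10.95%

β_P = Σ w_i β_i = 0.10×2.29 + 0.21×1.04 + 0.16×0.31 + 0.28×1.41 + 0.25×0.36 = 0.9818
E(R_P) = R_f + β_P × MRP = 3.0% + 0.9818 × 8.1% = 10.95%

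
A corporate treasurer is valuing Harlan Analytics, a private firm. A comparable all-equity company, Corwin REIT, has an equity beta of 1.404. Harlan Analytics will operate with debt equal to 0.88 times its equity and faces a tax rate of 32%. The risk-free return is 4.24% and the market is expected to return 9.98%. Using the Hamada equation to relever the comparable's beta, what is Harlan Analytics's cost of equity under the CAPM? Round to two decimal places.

17.12%

β_L = β_U × [1 + (1 − t)(D/E)] = 1.404 × [1 + (1 − 0.32) × 0.88]
    = 1.404 × [1 + 0.68 × 0.88] = 1.404 × 1.5984 = 2.2442
MRP = 9.98% − 4.24% = 5.74%
E(R) = R_f + β_L × MRP = 4.24% + 2.2442 × 5.74% = 17.12%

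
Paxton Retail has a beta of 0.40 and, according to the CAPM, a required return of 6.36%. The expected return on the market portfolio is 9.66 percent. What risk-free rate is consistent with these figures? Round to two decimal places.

E(R) = R_f + β(E(R_m) − R_f) = R_f(1 − β) + β·E(R_m)
6.36% = R_f × (1 − 0.40) + 0.40 × 9.66%
6.36% = R_f × 0.60 + 3.8640%
R_f = (6.36% − 3.8640%) / 0.60 = 4.16%

4.16%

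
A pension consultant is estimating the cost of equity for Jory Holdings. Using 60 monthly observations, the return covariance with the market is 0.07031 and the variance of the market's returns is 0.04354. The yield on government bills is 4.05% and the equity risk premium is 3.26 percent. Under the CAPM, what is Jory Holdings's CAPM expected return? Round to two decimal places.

β = Cov(R_i, R_m) / Var(R_m) = 0.07031 / 0.04354 = 1.6148
E(R) = R_f + β × MRP = 4.05% + 1.6148 × 3.26% = 9.31%

9.31%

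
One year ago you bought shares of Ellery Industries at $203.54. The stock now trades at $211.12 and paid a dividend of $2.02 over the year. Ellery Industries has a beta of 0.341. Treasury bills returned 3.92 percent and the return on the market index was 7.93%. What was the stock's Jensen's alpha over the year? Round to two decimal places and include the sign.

Realised HPR = (P1 + D1 − P0) / P0 = (211.12 + 2.02 − 203.54) / 203.54 = 9.60 / 203.54 = 4.7165%
MRP = 7.93% − 3.92% = 4.01%
CAPM required = R_f + β·MRP = 3.92% + 0.341 × 4.01% = 5.28741%
α = realised − required = 4.7165% − 5.28741% = -0.57%

-0.57%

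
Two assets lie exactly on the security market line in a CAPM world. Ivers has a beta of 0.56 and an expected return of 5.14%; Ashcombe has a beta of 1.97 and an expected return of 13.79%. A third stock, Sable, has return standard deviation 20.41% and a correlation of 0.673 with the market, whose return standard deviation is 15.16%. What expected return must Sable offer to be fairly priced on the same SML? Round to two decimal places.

7.26%

MRP = (13.79% − 5.14%) / (1.97 − 0.56) = 6.1348%
R_f = 5.14% − 0.56 × 6.1348% = 1.7045%
β_Sable = ρ·σ_i/σ_m = 0.673 × 20.41 / 15.16 = 0.9061
E(R_Sable) = R_f + β × MRP = 1.7045% + 0.9061 × 6.1348% = 7.26%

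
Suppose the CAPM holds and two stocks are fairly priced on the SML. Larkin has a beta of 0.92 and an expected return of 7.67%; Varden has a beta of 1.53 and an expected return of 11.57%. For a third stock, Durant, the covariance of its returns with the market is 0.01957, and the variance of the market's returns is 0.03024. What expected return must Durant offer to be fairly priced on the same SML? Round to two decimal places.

MRP = (11.57% − 7.67%) / (1.53 − 0.92) = 6.3934%
R_f = 7.67% − 0.92 × 6.3934% = 1.7881%
β_Durant = Cov / Var(R_m) = 0.01957 / 0.03024 = 0.6472
E(R_Durant) = R_f + β × MRP = 1.7881% + 0.6472 × 6.3934% = 5.93%

5.93%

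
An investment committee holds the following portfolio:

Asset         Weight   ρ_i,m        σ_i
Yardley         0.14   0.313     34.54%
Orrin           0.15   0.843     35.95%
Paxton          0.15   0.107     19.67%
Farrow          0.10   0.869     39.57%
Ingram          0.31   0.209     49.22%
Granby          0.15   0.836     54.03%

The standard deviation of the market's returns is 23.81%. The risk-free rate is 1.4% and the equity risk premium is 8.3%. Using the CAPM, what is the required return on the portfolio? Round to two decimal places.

8.29%

β_Yardley = 0.313 × 34.54% / 23.81% = 0.4541
β_Orrin = 0.843 × 35.95% / 23.81% = 1.2728
β_Paxton = 0.107 × 19.67% / 23.81% = 0.0884
β_Farrow = 0.869 × 39.57% / 23.81% = 1.4442
β_Ingram = 0.209 × 49.22% / 23.81% = 0.4320
β_Granby = 0.836 × 54.03% / 23.81% = 1.8971
β_P = Σ w_i β_i = 0.14×0.4541 + 0.15×1.2728 + 0.15×0.0884 + 0.10×1.4442 + 0.31×0.4320 + 0.15×1.8971 = 0.8307
E(R_P) = R_f + β_P × MRP = 1.4% + 0.8307 × 8.3% = 8.29%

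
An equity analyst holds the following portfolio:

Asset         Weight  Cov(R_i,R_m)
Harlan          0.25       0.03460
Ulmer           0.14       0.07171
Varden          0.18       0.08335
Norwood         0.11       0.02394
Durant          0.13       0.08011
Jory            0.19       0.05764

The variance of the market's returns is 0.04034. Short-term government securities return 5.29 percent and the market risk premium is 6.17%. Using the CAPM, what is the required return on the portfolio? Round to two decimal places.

14.11%

β_Harlan = 0.03460 / 0.04034 = 0.8577
β_Ulmer = 0.07171 / 0.04034 = 1.7776
β_Varden = 0.08335 / 0.04034 = 2.0662
β_Norwood = 0.02394 / 0.04034 = 0.5935
β_Durant = 0.08011 / 0.04034 = 1.9859
β_Jory = 0.05764 / 0.04034 = 1.4289
β_P = Σ w_i β_i = 0.25×0.8577 + 0.14×1.7776 + 0.18×2.0662 + 0.11×0.5935 + 0.13×1.9859 + 0.19×1.4289 = 1.4301
E(R_P) = R_f + β_P × MRP = 5.29% + 1.4301 × 6.17% = 14.11%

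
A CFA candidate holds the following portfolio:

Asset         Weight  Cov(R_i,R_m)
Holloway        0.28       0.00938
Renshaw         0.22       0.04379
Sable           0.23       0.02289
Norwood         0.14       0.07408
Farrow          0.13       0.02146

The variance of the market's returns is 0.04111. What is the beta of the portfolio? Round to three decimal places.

β_Holloway = 0.00938 / 0.04111 = 0.2282
β_Renshaw = 0.04379 / 0.04111 = 1.0652
β_Sable = 0.02289 / 0.04111 = 0.5568
β_Norwood = 0.07408 / 0.04111 = 1.8020
β_Farrow = 0.02146 / 0.04111 = 0.5220
β_P = Σ w_i β_i = 0.28×0.2282 + 0.22×1.0652 + 0.23×0.5568 + 0.14×1.8020 + 0.13×0.5220 = 0.7464

0.746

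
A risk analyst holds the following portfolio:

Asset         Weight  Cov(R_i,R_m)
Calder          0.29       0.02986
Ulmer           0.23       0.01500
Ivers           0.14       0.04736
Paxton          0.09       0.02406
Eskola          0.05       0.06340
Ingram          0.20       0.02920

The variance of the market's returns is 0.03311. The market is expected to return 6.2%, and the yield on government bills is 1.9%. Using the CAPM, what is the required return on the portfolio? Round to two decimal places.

5.79%

β_Calder = 0.02986 / 0.03311 = 0.9018
β_Ulmer = 0.01500 / 0.03311 = 0.4530
β_Ivers = 0.04736 / 0.03311 = 1.4304
β_Paxton = 0.02406 / 0.03311 = 0.7267
β_Eskola = 0.06340 / 0.03311 = 1.9148
β_Ingram = 0.02920 / 0.03311 = 0.8819
β_P = Σ w_i β_i = 0.29×0.9018 + 0.23×0.4530 + 0.14×1.4304 + 0.09×0.7267 + 0.05×1.9148 + 0.20×0.8819 = 0.9035
MRP = 6.2% − 1.9% = 4.30%
E(R_P) = R_f + β_P × MRP = 1.9% + 0.9035 × 4.3% = 5.79%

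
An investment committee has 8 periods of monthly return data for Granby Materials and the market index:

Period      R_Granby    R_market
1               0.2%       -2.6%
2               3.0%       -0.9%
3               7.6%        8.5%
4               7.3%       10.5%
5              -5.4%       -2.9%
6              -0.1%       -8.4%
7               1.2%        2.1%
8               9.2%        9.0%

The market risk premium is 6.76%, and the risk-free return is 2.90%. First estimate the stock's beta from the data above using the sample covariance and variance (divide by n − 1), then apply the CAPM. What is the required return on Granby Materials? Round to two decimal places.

Mean R_i = (0.2 + 3.0 + 7.6 + 7.3 − 5.4 − 0.1 + 1.2 + 9.2) / 8 = 2.8750%
Mean R_m = (-2.6 − 0.9 + 8.5 + 10.5 − 2.9 − 8.4 + 2.1 + 9.0) / 8 = 1.9125%
Σ(R_i − R̄_i)(R_m − R̄_m) = 195.8625  ⇒  Cov = 195.8625 / 7 = 27.9804
Σ(R_m − R̄_m)² = 325.1888  ⇒  Var(R_m) = 325.1888 / 7 = 46.4555
β = Cov / Var(R_m) = 27.9804 / 46.4555 = 0.6023
E(R) = R_f + β × MRP = 2.90% + 0.6023 × 6.76% = 6.97%

6.97%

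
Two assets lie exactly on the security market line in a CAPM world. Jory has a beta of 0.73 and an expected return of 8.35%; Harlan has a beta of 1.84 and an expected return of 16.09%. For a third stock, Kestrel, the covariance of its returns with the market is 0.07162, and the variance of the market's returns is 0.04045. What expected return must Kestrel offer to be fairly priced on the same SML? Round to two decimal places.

MRP = (16.09% − 8.35%) / (1.84 − 0.73) = 6.9730%
R_f = 8.35% − 0.73 × 6.9730% = 3.2597%
β_Kestrel = Cov / Var(R_m) = 0.07162 / 0.04045 = 1.7706
E(R_Kestrel) = R_f + β × MRP = 3.2597% + 1.7706 × 6.9730% = 15.61%

15.61%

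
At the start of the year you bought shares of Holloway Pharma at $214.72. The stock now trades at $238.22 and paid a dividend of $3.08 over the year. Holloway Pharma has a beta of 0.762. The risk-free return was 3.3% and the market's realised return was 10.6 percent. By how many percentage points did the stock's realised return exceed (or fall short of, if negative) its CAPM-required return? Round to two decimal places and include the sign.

Realised HPR = (P1 + D1 − P0) / P0 = (238.22 + 3.08 − 214.72) / 214.72 = 26.58 / 214.72 = 12.3789%
MRP = 10.6% − 3.3% = 7.30%
CAPM required = R_f + β·MRP = 3.3% + 0.762 × 7.3% = 8.8626%
α = realised − required = 12.3789% − 8.8626% = +3.52%

+3.52%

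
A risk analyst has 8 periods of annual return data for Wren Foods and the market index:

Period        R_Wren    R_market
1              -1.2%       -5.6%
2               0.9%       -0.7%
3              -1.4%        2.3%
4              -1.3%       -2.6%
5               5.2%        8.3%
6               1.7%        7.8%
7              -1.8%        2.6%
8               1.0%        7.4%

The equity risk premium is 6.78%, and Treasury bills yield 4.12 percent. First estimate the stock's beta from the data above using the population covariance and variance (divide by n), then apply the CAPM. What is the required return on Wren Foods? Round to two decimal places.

Mean R_i = (-1.2 + 0.9 − 1.4 − 1.3 + 5.2 + 1.7 − 1.8 + 1.0) / 8 = 0.3875%
Mean R_m = (-5.6 − 0.7 + 2.3 − 2.6 + 8.3 + 7.8 + 2.6 + 7.4) / 8 = 2.4375%
Σ(R_i − R̄_i)(R_m − R̄_m) = 57.8338  ⇒  Cov = 57.8338 / 8 = 7.2292
Σ(R_m − R̄_m)² = 187.6188  ⇒  Var(R_m) = 187.6188 / 8 = 23.4524
β = Cov / Var(R_m) = 7.2292 / 23.4524 = 0.3082
E(R) = R_f + β × MRP = 4.12% + 0.3082 × 6.78% = 6.21%

6.21%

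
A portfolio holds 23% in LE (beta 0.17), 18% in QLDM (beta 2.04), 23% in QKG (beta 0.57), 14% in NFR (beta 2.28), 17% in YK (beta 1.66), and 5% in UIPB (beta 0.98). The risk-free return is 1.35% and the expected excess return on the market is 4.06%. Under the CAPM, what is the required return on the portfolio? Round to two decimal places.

β_P = Σ w_i β_i = 0.23×0.17 + 0.18×2.04 + 0.23×0.57 + 0.14×2.28 + 0.17×1.66 + 0.05×0.98 = 1.1878
E(R_P) = R_f + β_P × MRP = 1.35% + 1.1878 × 4.06% = 6.17%

6.17%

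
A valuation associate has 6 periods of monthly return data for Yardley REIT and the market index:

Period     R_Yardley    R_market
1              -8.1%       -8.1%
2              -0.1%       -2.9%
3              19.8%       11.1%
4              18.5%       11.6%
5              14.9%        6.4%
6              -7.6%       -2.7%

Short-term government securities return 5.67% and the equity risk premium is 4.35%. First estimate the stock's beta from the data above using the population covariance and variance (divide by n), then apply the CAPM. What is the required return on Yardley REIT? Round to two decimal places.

Mean R_i = (-8.1 − 0.1 + 19.8 + 18.5 + 14.9 − 7.6) / 6 = 6.2333%
Mean R_m = (-8.1 − 2.9 + 11.1 + 11.6 + 6.4 − 2.7) / 6 = 2.5667%
Σ(R_i − R̄_i)(R_m − R̄_m) = 520.1667  ⇒  Cov = 520.1667 / 6 = 86.6945
Σ(R_m − R̄_m)² = 340.5133  ⇒  Var(R_m) = 340.5133 / 6 = 56.7522
β = Cov / Var(R_m) = 86.6945 / 56.7522 = 1.5276
E(R) = R_f + β × MRP = 5.67% + 1.5276 × 4.35% = 12.32%

12.32%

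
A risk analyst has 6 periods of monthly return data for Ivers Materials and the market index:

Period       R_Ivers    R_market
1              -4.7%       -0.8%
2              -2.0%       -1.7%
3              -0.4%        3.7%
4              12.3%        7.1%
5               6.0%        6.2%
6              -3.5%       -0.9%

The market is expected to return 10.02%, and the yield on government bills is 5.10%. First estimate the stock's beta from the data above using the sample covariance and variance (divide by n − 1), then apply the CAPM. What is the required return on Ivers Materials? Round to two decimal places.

Mean R_i = (-4.7 − 2.0 − 0.4 + 12.3 + 6.0 − 3.5) / 6 = 1.2833%
Mean R_m = (-0.8 − 1.7 + 3.7 + 7.1 + 6.2 − 0.9) / 6 = 2.2667%
Σ(R_i − R̄_i)(R_m − R̄_m) = 115.9067  ⇒  Cov = 115.9067 / 5 = 23.1813
Σ(R_m − R̄_m)² = 76.0533  ⇒  Var(R_m) = 76.0533 / 5 = 15.2107
β = Cov / Var(R_m) = 23.1813 / 15.2107 = 1.5240
MRP = 10.02% − 5.10% = 4.92%
E(R) = R_f + β × MRP = 5.10% + 1.5240 × 4.92% = 12.60%

12.60%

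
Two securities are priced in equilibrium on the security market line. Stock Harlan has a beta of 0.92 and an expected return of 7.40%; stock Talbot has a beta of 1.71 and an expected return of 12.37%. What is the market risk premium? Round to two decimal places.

6.29%

Both satisfy E(R) = R_f + β·MRP, so the slope of the SML is
MRP = (12.37% − 7.40%) / (1.71 − 0.92) = 4.97% / 0.79 = 6.2911%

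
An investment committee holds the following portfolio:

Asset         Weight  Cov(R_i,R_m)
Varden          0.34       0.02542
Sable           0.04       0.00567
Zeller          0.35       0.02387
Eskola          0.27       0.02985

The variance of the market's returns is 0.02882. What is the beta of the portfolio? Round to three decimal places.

β_Varden = 0.02542 / 0.02882 = 0.8820
β_Sable = 0.00567 / 0.02882 = 0.1967
β_Zeller = 0.02387 / 0.02882 = 0.8282
β_Eskola = 0.02985 / 0.02882 = 1.0357
β_P = Σ w_i β_i = 0.34×0.8820 + 0.04×0.1967 + 0.35×0.8282 + 0.27×1.0357 = 0.8773

0.877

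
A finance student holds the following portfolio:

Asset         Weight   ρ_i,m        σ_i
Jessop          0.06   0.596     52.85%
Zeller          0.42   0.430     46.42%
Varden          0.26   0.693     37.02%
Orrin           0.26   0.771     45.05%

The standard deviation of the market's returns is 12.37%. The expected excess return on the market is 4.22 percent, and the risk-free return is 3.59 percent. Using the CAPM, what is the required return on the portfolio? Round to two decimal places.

β_Jessop = 0.596 × 52.85% / 12.37% = 2.5464
β_Zeller = 0.430 × 46.42% / 12.37% = 1.6136
β_Varden = 0.693 × 37.02% / 12.37% = 2.0740
β_Orrin = 0.771 × 45.05% / 12.37% = 2.8079
β_P = Σ w_i β_i = 0.06×2.5464 + 0.42×1.6136 + 0.26×2.0740 + 0.26×2.8079 = 2.0998
E(R_P) = R_f + β_P × MRP = 3.59% + 2.0998 × 4.22% = 12.45%

12.45%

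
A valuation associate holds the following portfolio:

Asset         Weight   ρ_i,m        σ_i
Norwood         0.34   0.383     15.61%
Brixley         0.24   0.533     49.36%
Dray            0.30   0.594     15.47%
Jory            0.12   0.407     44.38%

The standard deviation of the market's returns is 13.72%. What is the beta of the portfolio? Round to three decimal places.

β_Norwood = 0.383 × 15.61% / 13.72% = 0.4358
β_Brixley = 0.533 × 49.36% / 13.72% = 1.9176
β_Dray = 0.594 × 15.47% / 13.72% = 0.6698
β_Jory = 0.407 × 44.38% / 13.72% = 1.3165
β_P = Σ w_i β_i = 0.34×0.4358 + 0.24×1.9176 + 0.30×0.6698 + 0.12×1.3165 = 0.9673

0.967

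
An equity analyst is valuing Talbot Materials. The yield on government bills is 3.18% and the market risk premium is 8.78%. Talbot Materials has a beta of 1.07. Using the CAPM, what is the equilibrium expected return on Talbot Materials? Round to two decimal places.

E(R) = R_f + β × MRP = 3.18% + 1.07 × 8.78% = 12.57%

12.57%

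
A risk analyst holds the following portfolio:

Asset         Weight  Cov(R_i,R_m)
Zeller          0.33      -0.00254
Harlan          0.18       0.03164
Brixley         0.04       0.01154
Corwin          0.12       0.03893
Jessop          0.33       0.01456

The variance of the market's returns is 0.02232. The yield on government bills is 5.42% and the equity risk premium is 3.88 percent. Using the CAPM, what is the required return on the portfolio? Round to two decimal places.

β_Zeller = -0.00254 / 0.02232 = -0.1138
β_Harlan = 0.03164 / 0.02232 = 1.4176
β_Brixley = 0.01154 / 0.02232 = 0.5170
β_Corwin = 0.03893 / 0.02232 = 1.7442
β_Jessop = 0.01456 / 0.02232 = 0.6523
β_P = Σ w_i β_i = 0.33×-0.1138 + 0.18×1.4176 + 0.04×0.5170 + 0.12×1.7442 + 0.33×0.6523 = 0.6629
E(R_P) = R_f + β_P × MRP = 5.42% + 0.6629 × 3.88% = 7.99%

7.99%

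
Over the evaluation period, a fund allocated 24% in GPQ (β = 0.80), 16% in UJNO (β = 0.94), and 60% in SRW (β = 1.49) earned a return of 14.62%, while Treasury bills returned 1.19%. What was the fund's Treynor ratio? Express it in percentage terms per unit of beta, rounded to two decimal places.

10.86%

β_P = 0.24×0.80 + 0.16×0.94 + 0.60×1.49 = 1.2364
Treynor = (R_P − R_f) / β_P = (14.62% − 1.19%) / 1.2364 = 13.43% / 1.2364 = 10.86%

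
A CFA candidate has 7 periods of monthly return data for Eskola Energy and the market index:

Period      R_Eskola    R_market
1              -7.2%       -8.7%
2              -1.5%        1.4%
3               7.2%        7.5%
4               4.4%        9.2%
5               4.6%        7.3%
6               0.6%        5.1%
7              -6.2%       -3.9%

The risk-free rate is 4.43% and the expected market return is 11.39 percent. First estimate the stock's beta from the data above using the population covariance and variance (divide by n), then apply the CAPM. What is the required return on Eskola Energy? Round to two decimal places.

9.92%

Mean R_i = (-7.2 − 1.5 + 7.2 + 4.4 + 4.6 + 0.6 − 6.2) / 7 = 0.2714%
Mean R_m = (-8.7 + 1.4 + 7.5 + 9.2 + 7.3 + 5.1 − 3.9) / 7 = 2.5571%
Σ(R_i − R̄_i)(R_m − R̄_m) = 210.9814  ⇒  Cov = 210.9814 / 7 = 30.1402
Σ(R_m − R̄_m)² = 267.2771  ⇒  Var(R_m) = 267.2771 / 7 = 38.1824
β = Cov / Var(R_m) = 30.1402 / 38.1824 = 0.7894
MRP = 11.39% − 4.43% = 6.96%
E(R) = R_f + β × MRP = 4.43% + 0.7894 × 6.96% = 9.92%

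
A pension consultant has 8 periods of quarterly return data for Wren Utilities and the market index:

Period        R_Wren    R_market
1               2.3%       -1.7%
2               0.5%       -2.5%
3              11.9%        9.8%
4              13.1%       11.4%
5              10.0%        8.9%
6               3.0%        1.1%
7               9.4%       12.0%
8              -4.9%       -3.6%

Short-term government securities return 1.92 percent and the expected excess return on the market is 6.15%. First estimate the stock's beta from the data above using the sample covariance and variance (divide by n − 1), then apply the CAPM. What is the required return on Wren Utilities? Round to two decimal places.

Mean R_i = (2.3 + 0.5 + 11.9 + 13.1 + 10.0 + 3.0 + 9.4 − 4.9) / 8 = 5.6625%
Mean R_m = (-1.7 − 2.5 + 9.8 + 11.4 + 8.9 + 1.1 + 12.0 − 3.6) / 8 = 4.4250%
Σ(R_i − R̄_i)(R_m − R̄_m) = 283.0875  ⇒  Cov = 283.0875 / 7 = 40.4411
Σ(R_m − R̄_m)² = 315.8750  ⇒  Var(R_m) = 315.8750 / 7 = 45.1250
β = Cov / Var(R_m) = 40.4411 / 45.1250 = 0.8962
E(R) = R_f + β × MRP = 1.92% + 0.8962 × 6.15% = 7.43%

7.43%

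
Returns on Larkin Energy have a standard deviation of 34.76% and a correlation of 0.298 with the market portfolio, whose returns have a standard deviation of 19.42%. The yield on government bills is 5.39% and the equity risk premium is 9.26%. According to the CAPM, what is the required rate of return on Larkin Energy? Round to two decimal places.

10.33%

β = ρ × σ_i / σ_m = 0.298 × 34.76% / 19.42% = 0.5334
E(R) = 5.39% + 0.5334 × 9.26% = 10.33%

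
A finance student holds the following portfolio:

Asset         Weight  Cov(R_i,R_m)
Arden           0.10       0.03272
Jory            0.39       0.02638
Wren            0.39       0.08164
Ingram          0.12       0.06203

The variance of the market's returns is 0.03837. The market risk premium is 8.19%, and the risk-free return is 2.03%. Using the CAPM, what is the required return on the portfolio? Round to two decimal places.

β_Arden = 0.03272 / 0.03837 = 0.8527
β_Jory = 0.02638 / 0.03837 = 0.6875
β_Wren = 0.08164 / 0.03837 = 2.1277
β_Ingram = 0.06203 / 0.03837 = 1.6166
β_P = Σ w_i β_i = 0.10×0.8527 + 0.39×0.6875 + 0.39×2.1277 + 0.12×1.6166 = 1.3772
E(R_P) = R_f + β_P × MRP = 2.03% + 1.3772 × 8.19% = 13.31%

13.31%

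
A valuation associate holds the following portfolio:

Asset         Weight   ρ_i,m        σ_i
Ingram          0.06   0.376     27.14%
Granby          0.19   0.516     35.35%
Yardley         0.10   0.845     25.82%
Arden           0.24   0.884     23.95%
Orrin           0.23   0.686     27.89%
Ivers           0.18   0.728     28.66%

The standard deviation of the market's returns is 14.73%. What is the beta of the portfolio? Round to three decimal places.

β_Ingram = 0.376 × 27.14% / 14.73% = 0.6928
β_Granby = 0.516 × 35.35% / 14.73% = 1.2383
β_Yardley = 0.845 × 25.82% / 14.73% = 1.4812
β_Arden = 0.884 × 23.95% / 14.73% = 1.4373
β_Orrin = 0.686 × 27.89% / 14.73% = 1.2989
β_Ivers = 0.728 × 28.66% / 14.73% = 1.4165
β_P = Σ w_i β_i = 0.06×0.6928 + 0.19×1.2383 + 0.10×1.4812 + 0.24×1.4373 + 0.23×1.2989 + 0.18×1.4165 = 1.3236

1.324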